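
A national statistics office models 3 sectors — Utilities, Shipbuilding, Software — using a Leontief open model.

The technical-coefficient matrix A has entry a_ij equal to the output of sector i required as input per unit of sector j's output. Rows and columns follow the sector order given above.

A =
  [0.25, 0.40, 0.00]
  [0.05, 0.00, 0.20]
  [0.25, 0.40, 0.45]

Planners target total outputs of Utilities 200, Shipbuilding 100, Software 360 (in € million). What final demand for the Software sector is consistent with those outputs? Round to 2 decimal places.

I − A =
  [   0.75    -0.40     0.00]
  [  -0.05     1.00    -0.20]
  [  -0.25    -0.40     0.55]
d = (I − A) x:
  d_1 = (+0.75)·200 + (-0.40)·100 + (+0.00)·360 = 110.00
  d_2 = (-0.05)·200 + (+1.00)·100 + (-0.20)·360 = 18.00
  d_3 = (-0.25)·200 + (-0.40)·100 + (+0.55)·360 = 108.00

d_3 = 108.00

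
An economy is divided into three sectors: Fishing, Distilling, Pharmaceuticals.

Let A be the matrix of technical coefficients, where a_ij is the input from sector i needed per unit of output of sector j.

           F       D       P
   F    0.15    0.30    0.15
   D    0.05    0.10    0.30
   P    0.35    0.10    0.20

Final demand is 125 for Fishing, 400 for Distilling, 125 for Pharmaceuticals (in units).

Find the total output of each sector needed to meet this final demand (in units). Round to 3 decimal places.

I − A =
  [   0.85    -0.30    -0.15]
  [  -0.05     0.90    -0.30]
  [  -0.35    -0.10     0.80]
Cofactors of I−A, C_ij = (−1)^(i+j)·(minor ij) (rows/columns in the sector order above):
  C_11 = (0.90)(0.80) − (-0.30)(-0.10) = 0.6900
  C_12 = −[(-0.05)(0.80) − (-0.30)(-0.35)] = 0.1450
  C_13 = (-0.05)(-0.10) − (0.90)(-0.35) = 0.3200
  C_21 = −[(-0.30)(0.80) − (-0.15)(-0.10)] = 0.2550
  C_22 = (0.85)(0.80) − (-0.15)(-0.35) = 0.6275
  C_23 = −[(0.85)(-0.10) − (-0.30)(-0.35)] = 0.1900
  C_31 = (-0.30)(-0.30) − (-0.15)(0.90) = 0.2250
  C_32 = −[(0.85)(-0.30) − (-0.15)(-0.05)] = 0.2625
  C_33 = (0.85)(0.90) − (-0.30)(-0.05) = 0.7500
det(I−A) = Σ_j (I−A)_1j·C_1j = (0.85)(0.6900) + (-0.30)(0.1450) + (-0.15)(0.3200) = 0.4950
adj(I−A) = Cᵀ =
  [ 0.6900   0.2550   0.2250]
  [ 0.1450   0.6275   0.2625]
  [ 0.3200   0.1900   0.7500]
(I − A)⁻¹ = adj(I−A) / det(I−A) ≈
  [   1.3939     0.5152     0.4545]
  [   0.2929     1.2677     0.5303]
  [   0.6465     0.3838     1.5152]
x = (I − A)⁻¹ d = adj(I−A)·d / det(I−A), with det(I−A) = 0.4950:
  x_F = (0.6900·125 + 0.2550·400 + 0.2250·125) / 0.4950 = 216.375 / 0.4950 ≈ 437.121
  x_D = (0.1450·125 + 0.6275·400 + 0.2625·125) / 0.4950 = 301.9375 / 0.4950 ≈ 609.975
  x_P = (0.3200·125 + 0.1900·400 + 0.7500·125) / 0.4950 = 209.75 / 0.4950 ≈ 423.737

x_F = 437.121, x_D = 609.975, x_P = 423.737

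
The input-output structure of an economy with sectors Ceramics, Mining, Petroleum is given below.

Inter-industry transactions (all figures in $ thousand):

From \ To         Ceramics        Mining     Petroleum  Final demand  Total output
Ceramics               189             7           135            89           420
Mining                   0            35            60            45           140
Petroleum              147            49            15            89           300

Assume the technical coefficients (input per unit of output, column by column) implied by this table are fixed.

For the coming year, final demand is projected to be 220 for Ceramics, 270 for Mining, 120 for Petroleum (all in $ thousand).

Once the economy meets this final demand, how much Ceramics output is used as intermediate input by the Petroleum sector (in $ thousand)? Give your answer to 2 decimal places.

z_CP = 318.35

Technical coefficients a_ij = z_ij / X_j:
  a_CC = 189/420 = 0.45, a_MC = 0/420 = 0.00, a_PC = 147/420 = 0.35
  a_CM = 7/140 = 0.05, a_MM = 35/140 = 0.25, a_PM = 49/140 = 0.35
  a_CP = 135/300 = 0.45, a_MP = 60/300 = 0.20, a_PP = 15/300 = 0.05
I − A =
  [   0.55    -0.05    -0.45]
  [   0.00     0.75    -0.20]
  [  -0.35    -0.35     0.95]
Cofactors of I−A, C_ij = (−1)^(i+j)·(minor ij) (rows/columns in the sector order above):
  C_11 = (0.75)(0.95) − (-0.20)(-0.35) = 0.6425
  C_12 = −[(0.00)(0.95) − (-0.20)(-0.35)] = 0.0700
  C_13 = (0.00)(-0.35) − (0.75)(-0.35) = 0.2625
  C_21 = −[(-0.05)(0.95) − (-0.45)(-0.35)] = 0.2050
  C_22 = (0.55)(0.95) − (-0.45)(-0.35) = 0.3650
  C_23 = −[(0.55)(-0.35) − (-0.05)(-0.35)] = 0.2100
  C_31 = (-0.05)(-0.20) − (-0.45)(0.75) = 0.3475
  C_32 = −[(0.55)(-0.20) − (-0.45)(0.00)] = 0.1100
  C_33 = (0.55)(0.75) − (-0.05)(0.00) = 0.4125
det(I−A) = Σ_j (I−A)_1j·C_1j = (0.55)(0.6425) + (-0.05)(0.0700) + (-0.45)(0.2625) = 0.23175
adj(I−A) = Cᵀ =
  [ 0.6425   0.2050   0.3475]
  [ 0.0700   0.3650   0.1100]
  [ 0.2625   0.2100   0.4125]
(I − A)⁻¹ = adj(I−A) / det(I−A) ≈
  [   2.7724     0.8846     1.4995]
  [   0.3020     1.5750     0.4746]
  [   1.1327     0.9061     1.7799]
First solve x = (I − A)⁻¹ d = adj(I−A)·d / det(I−A); in particular x_P = (0.2625·220 + 0.2100·270 + 0.4125·120) / 0.23175 = 163.95 / 0.23175 ≈ 707.4434.
Intermediate flow from C to P: z_CP = a_CP · x_P = 0.45 × 163.95 / 0.23175 = 73.7775 / 0.23175 ≈ 318.35.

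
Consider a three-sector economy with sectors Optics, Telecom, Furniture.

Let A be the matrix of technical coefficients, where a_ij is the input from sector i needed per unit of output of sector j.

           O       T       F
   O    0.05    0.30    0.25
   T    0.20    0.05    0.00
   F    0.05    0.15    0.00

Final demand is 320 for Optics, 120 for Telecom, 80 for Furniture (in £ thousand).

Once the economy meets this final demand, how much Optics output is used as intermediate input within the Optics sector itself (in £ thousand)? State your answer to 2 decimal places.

z_OO = 22.08

I − A =
  [   0.95    -0.30    -0.25]
  [  -0.20     0.95     0.00]
  [  -0.05    -0.15     1.00]
Cofactors of I−A, C_ij = (−1)^(i+j)·(minor ij) (rows/columns in the sector order above):
  C_11 = (0.95)(1.00) − (0.00)(-0.15) = 0.9500
  C_12 = −[(-0.20)(1.00) − (0.00)(-0.05)] = 0.2000
  C_13 = (-0.20)(-0.15) − (0.95)(-0.05) = 0.0775
  C_21 = −[(-0.30)(1.00) − (-0.25)(-0.15)] = 0.3375
  C_22 = (0.95)(1.00) − (-0.25)(-0.05) = 0.9375
  C_23 = −[(0.95)(-0.15) − (-0.30)(-0.05)] = 0.1575
  C_31 = (-0.30)(0.00) − (-0.25)(0.95) = 0.2375
  C_32 = −[(0.95)(0.00) − (-0.25)(-0.20)] = 0.0500
  C_33 = (0.95)(0.95) − (-0.30)(-0.20) = 0.8425
det(I−A) = Σ_j (I−A)_1j·C_1j = (0.95)(0.9500) + (-0.30)(0.2000) + (-0.25)(0.0775) = 0.823125
adj(I−A) = Cᵀ =
  [ 0.9500   0.3375   0.2375]
  [ 0.2000   0.9375   0.0500]
  [ 0.0775   0.1575   0.8425]
(I − A)⁻¹ = adj(I−A) / det(I−A) ≈
  [   1.1541     0.4100     0.2885]
  [   0.2430     1.1390     0.0607]
  [   0.0942     0.1913     1.0235]
First solve x = (I − A)⁻¹ d = adj(I−A)·d / det(I−A); in particular x_O = (0.9500·320 + 0.3375·120 + 0.2375·80) / 0.823125 = 363.50 / 0.823125 ≈ 441.6097.
Intermediate flow from O to O: z_OO = a_OO · x_O = 0.05 × 363.50 / 0.823125 = 18.175 / 0.823125 ≈ 22.08.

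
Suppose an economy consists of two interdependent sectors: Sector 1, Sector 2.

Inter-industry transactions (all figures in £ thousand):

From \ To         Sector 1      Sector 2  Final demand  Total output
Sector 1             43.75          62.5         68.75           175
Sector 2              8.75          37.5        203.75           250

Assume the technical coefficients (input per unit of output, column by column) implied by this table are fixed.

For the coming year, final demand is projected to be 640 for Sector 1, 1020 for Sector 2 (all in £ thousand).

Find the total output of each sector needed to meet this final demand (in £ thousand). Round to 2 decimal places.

x_1 = 1278.40, x_2 = 1275.20

Technical coefficients a_ij = z_ij / X_j:
  a_11 = 43.75/175 = 0.25, a_21 = 8.75/175 = 0.05
  a_12 = 62.5/250 = 0.25, a_22 = 37.5/250 = 0.15
I − A =
  [   0.75    -0.25]
  [  -0.05     0.85]
det(I−A) = (0.75)(0.85) − (-0.25)(-0.05) = 0.6250
adj(I−A) = [[0.85, 0.25], [0.05, 0.75]]
(I − A)⁻¹ = adj(I−A) / det(I−A) ≈
  [   1.3600     0.4000]
  [   0.0800     1.2000]
x = (I − A)⁻¹ d = adj(I−A)·d / det(I−A), with det(I−A) = 0.6250:
  x_1 = (0.85·640 + 0.25·1020) / 0.6250 = 799.00 / 0.6250 = 1278.40
  x_2 = (0.05·640 + 0.75·1020) / 0.6250 = 797.00 / 0.6250 = 1275.20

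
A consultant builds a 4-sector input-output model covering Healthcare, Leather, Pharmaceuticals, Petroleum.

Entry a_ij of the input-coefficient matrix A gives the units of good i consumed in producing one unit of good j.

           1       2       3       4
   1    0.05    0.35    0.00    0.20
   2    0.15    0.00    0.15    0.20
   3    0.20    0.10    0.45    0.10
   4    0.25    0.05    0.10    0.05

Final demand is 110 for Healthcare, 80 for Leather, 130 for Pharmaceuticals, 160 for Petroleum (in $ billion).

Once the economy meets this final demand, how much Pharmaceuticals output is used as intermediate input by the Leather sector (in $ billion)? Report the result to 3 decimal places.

I − A =
  [   0.95    -0.35     0.00    -0.20]
  [  -0.15     1.00    -0.15    -0.20]
  [  -0.20    -0.10     0.55    -0.10]
  [  -0.25    -0.05    -0.10     0.95]
Compute the cofactors C_ij = (−1)^(i+j)·(3×3 minor ij) of I−A; the adjugate is their transpose:
adj(I−A) = Cᵀ =
  [ 0.490000   0.186875   0.078375   0.150750]
  [ 0.140625   0.455375   0.149875   0.141250]
  [ 0.233000   0.167250   0.774125   0.165750]
  [ 0.160875   0.090750   0.110000   0.468875]
det(I−A) = Σ_j (I−A)_1j·C_1j = (0.95)(0.490000) + (-0.35)(0.140625) + (0.00)(0.233000) + (-0.20)(0.160875) = 0.38410625
(I − A)⁻¹ = adj(I−A) / det(I−A) ≈
  [   1.2757     0.4865     0.2040     0.3925]
  [   0.3661     1.1855     0.3902     0.3677]
  [   0.6066     0.4354     2.0154     0.4315]
  [   0.4188     0.2363     0.2864     1.2207]
First solve x = (I − A)⁻¹ d = adj(I−A)·d / det(I−A); in particular x_2 = (0.140625·110 + 0.455375·80 + 0.149875·130 + 0.141250·160) / 0.38410625 = 93.9825 / 0.38410625 ≈ 244.67839.
Intermediate flow from 3 to 2: z_32 = a_32 · x_2 = 0.10 × 93.9825 / 0.38410625 = 9.39825 / 0.38410625 ≈ 24.468.

z_32 = 24.468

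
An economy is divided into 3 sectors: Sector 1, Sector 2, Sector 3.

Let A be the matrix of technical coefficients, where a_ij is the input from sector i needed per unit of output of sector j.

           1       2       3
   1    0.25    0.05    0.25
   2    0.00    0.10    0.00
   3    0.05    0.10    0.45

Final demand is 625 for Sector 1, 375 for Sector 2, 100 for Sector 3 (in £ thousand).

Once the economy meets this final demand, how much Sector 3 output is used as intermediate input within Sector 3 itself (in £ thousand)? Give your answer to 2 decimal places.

I − A =
  [   0.75    -0.05    -0.25]
  [   0.00     0.90     0.00]
  [  -0.05    -0.10     0.55]
Cofactors of I−A, C_ij = (−1)^(i+j)·(minor ij) (rows/columns in the sector order above):
  C_11 = (0.90)(0.55) − (0.00)(-0.10) = 0.4950
  C_12 = −[(0.00)(0.55) − (0.00)(-0.05)] = 0.0000
  C_13 = (0.00)(-0.10) − (0.90)(-0.05) = 0.0450
  C_21 = −[(-0.05)(0.55) − (-0.25)(-0.10)] = 0.0525
  C_22 = (0.75)(0.55) − (-0.25)(-0.05) = 0.4000
  C_23 = −[(0.75)(-0.10) − (-0.05)(-0.05)] = 0.0775
  C_31 = (-0.05)(0.00) − (-0.25)(0.90) = 0.2250
  C_32 = −[(0.75)(0.00) − (-0.25)(0.00)] = 0.0000
  C_33 = (0.75)(0.90) − (-0.05)(0.00) = 0.6750
det(I−A) = Σ_j (I−A)_1j·C_1j = (0.75)(0.4950) + (-0.05)(0.0000) + (-0.25)(0.0450) = 0.3600
adj(I−A) = Cᵀ =
  [ 0.4950   0.0525   0.2250]
  [ 0.0000   0.4000   0.0000]
  [ 0.0450   0.0775   0.6750]
(I − A)⁻¹ = adj(I−A) / det(I−A) ≈
  [   1.3750     0.1458     0.6250]
  [   0.0000     1.1111     0.0000]
  [   0.1250     0.2153     1.8750]
First solve x = (I − A)⁻¹ d = adj(I−A)·d / det(I−A); in particular x_3 = (0.0450·625 + 0.0775·375 + 0.6750·100) / 0.3600 = 124.6875 / 0.3600 ≈ 346.3542.
Intermediate flow from 3 to 3: z_33 = a_33 · x_3 = 0.45 × 124.6875 / 0.3600 = 56.109375 / 0.3600 ≈ 155.86.

z_33 = 155.86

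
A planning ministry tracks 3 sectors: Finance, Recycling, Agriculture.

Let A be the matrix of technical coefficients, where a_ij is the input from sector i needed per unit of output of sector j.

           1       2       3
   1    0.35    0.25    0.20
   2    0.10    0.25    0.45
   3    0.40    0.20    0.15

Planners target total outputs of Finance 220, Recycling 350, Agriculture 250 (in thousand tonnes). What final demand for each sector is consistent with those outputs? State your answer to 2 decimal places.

d_1 = 5.50, d_2 = 128.00, d_3 = 54.50

I − A =
  [   0.65    -0.25    -0.20]
  [  -0.10     0.75    -0.45]
  [  -0.40    -0.20     0.85]
d = (I − A) x:
  d_1 = (+0.65)·220 + (-0.25)·350 + (-0.20)·250 = 5.50
  d_2 = (-0.10)·220 + (+0.75)·350 + (-0.45)·250 = 128.00
  d_3 = (-0.40)·220 + (-0.20)·350 + (+0.85)·250 = 54.50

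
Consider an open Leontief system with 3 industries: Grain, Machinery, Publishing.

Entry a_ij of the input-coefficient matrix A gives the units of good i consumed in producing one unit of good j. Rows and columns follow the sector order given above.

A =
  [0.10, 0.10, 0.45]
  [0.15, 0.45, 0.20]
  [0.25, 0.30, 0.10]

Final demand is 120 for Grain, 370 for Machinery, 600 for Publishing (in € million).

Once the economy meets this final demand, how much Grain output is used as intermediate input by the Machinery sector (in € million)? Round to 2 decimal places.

I − A =
  [   0.90    -0.10    -0.45]
  [  -0.15     0.55    -0.20]
  [  -0.25    -0.30     0.90]
Cofactors of I−A, C_ij = (−1)^(i+j)·(minor ij) (rows/columns in the sector order above):
  C_11 = (0.55)(0.90) − (-0.20)(-0.30) = 0.4350
  C_12 = −[(-0.15)(0.90) − (-0.20)(-0.25)] = 0.1850
  C_13 = (-0.15)(-0.30) − (0.55)(-0.25) = 0.1825
  C_21 = −[(-0.10)(0.90) − (-0.45)(-0.30)] = 0.2250
  C_22 = (0.90)(0.90) − (-0.45)(-0.25) = 0.6975
  C_23 = −[(0.90)(-0.30) − (-0.10)(-0.25)] = 0.2950
  C_31 = (-0.10)(-0.20) − (-0.45)(0.55) = 0.2675
  C_32 = −[(0.90)(-0.20) − (-0.45)(-0.15)] = 0.2475
  C_33 = (0.90)(0.55) − (-0.10)(-0.15) = 0.4800
det(I−A) = Σ_j (I−A)_1j·C_1j = (0.90)(0.4350) + (-0.10)(0.1850) + (-0.45)(0.1825) = 0.290875
adj(I−A) = Cᵀ =
  [ 0.4350   0.2250   0.2675]
  [ 0.1850   0.6975   0.2475]
  [ 0.1825   0.2950   0.4800]
(I − A)⁻¹ = adj(I−A) / det(I−A) ≈
  [   1.4955     0.7735     0.9196]
  [   0.6360     2.3979     0.8509]
  [   0.6274     1.0142     1.6502]
First solve x = (I − A)⁻¹ d = adj(I−A)·d / det(I−A); in particular x_2 = (0.1850·120 + 0.6975·370 + 0.2475·600) / 0.290875 = 428.775 / 0.290875 ≈ 1474.0868.
Intermediate flow from 1 to 2: z_12 = a_12 · x_2 = 0.10 × 428.775 / 0.290875 = 42.8775 / 0.290875 ≈ 147.41.

z_12 = 147.41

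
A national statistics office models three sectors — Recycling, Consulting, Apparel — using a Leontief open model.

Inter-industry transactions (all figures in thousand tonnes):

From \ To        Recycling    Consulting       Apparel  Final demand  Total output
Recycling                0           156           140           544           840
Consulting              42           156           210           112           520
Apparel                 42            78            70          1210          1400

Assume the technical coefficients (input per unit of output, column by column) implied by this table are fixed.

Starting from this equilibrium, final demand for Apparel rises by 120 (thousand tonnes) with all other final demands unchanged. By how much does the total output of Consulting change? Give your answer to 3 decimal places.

Technical coefficients a_ij = z_ij / X_j:
  a_11 = 0/840 = 0.00, a_21 = 42/840 = 0.05, a_31 = 42/840 = 0.05
  a_12 = 156/520 = 0.30, a_22 = 156/520 = 0.30, a_32 = 78/520 = 0.15
  a_13 = 140/1400 = 0.10, a_23 = 210/1400 = 0.15, a_33 = 70/1400 = 0.05
I − A =
  [   1.00    -0.30    -0.10]
  [  -0.05     0.70    -0.15]
  [  -0.05    -0.15     0.95]
Cofactors of I−A, C_ij = (−1)^(i+j)·(minor ij) (rows/columns in the sector order above):
  C_11 = (0.70)(0.95) − (-0.15)(-0.15) = 0.6425
  C_12 = −[(-0.05)(0.95) − (-0.15)(-0.05)] = 0.0550
  C_13 = (-0.05)(-0.15) − (0.70)(-0.05) = 0.0425
  C_21 = −[(-0.30)(0.95) − (-0.10)(-0.15)] = 0.3000
  C_22 = (1.00)(0.95) − (-0.10)(-0.05) = 0.9450
  C_23 = −[(1.00)(-0.15) − (-0.30)(-0.05)] = 0.1650
  C_31 = (-0.30)(-0.15) − (-0.10)(0.70) = 0.1150
  C_32 = −[(1.00)(-0.15) − (-0.10)(-0.05)] = 0.1550
  C_33 = (1.00)(0.70) − (-0.30)(-0.05) = 0.6850
det(I−A) = Σ_j (I−A)_1j·C_1j = (1.00)(0.6425) + (-0.30)(0.0550) + (-0.10)(0.0425) = 0.62175
adj(I−A) = Cᵀ =
  [ 0.6425   0.3000   0.1150]
  [ 0.0550   0.9450   0.1550]
  [ 0.0425   0.1650   0.6850]
(I − A)⁻¹ = adj(I−A) / det(I−A) ≈
  [   1.0334     0.4825     0.1850]
  [   0.0885     1.5199     0.2493]
  [   0.0684     0.2654     1.1017]
Δx = (I − A)⁻¹ Δd with Δd having +120 in the Apparel component and 0 elsewhere.
So Δx_2 = L_23 · (+120), where L_23 = adj(I−A)_23 / det(I−A) = 0.1550 / 0.62175.
Δx_2 = 0.1550 × (+120) / 0.62175 = 18.60 / 0.62175 ≈ 29.916.

Δx_2 = 29.916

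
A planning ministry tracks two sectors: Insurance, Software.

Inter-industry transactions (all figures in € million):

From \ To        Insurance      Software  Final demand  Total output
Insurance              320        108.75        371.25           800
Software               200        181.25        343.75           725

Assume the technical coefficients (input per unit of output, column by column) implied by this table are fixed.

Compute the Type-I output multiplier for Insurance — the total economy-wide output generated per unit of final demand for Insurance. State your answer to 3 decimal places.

Technical coefficients a_ij = z_ij / X_j:
  a_II = 320/800 = 0.40, a_SI = 200/800 = 0.25
  a_IS = 108.75/725 = 0.15, a_SS = 181.25/725 = 0.25
I − A =
  [   0.60    -0.15]
  [  -0.25     0.75]
det(I−A) = (0.60)(0.75) − (-0.15)(-0.25) = 0.4125
adj(I−A) = [[0.75, 0.15], [0.25, 0.60]]
(I − A)⁻¹ = adj(I−A) / det(I−A) ≈
  [   1.8182     0.3636]
  [   0.6061     1.4545]
The output multiplier for sector j is the column-j sum of the Leontief inverse (I − A)⁻¹ = adj(I−A) / det(I−A).
Column I of adj(I−A): (0.75, 0.25); det(I−A) = 0.4125.
m_I = (0.75 + 0.25) / 0.4125 = 1.00 / 0.4125 ≈ 2.424.

m_I = 2.424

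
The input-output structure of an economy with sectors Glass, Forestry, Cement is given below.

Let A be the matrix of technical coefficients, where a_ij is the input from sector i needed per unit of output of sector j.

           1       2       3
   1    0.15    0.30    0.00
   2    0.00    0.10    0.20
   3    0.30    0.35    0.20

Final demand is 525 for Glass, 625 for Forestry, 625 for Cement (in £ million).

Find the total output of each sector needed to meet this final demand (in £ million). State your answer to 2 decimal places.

I − A =
  [   0.85    -0.30     0.00]
  [   0.00     0.90    -0.20]
  [  -0.30    -0.35     0.80]
Cofactors of I−A, C_ij = (−1)^(i+j)·(minor ij) (rows/columns in the sector order above):
  C_11 = (0.90)(0.80) − (-0.20)(-0.35) = 0.6500
  C_12 = −[(0.00)(0.80) − (-0.20)(-0.30)] = 0.0600
  C_13 = (0.00)(-0.35) − (0.90)(-0.30) = 0.2700
  C_21 = −[(-0.30)(0.80) − (0.00)(-0.35)] = 0.2400
  C_22 = (0.85)(0.80) − (0.00)(-0.30) = 0.6800
  C_23 = −[(0.85)(-0.35) − (-0.30)(-0.30)] = 0.3875
  C_31 = (-0.30)(-0.20) − (0.00)(0.90) = 0.0600
  C_32 = −[(0.85)(-0.20) − (0.00)(0.00)] = 0.1700
  C_33 = (0.85)(0.90) − (-0.30)(0.00) = 0.7650
det(I−A) = Σ_j (I−A)_1j·C_1j = (0.85)(0.6500) + (-0.30)(0.0600) + (0.00)(0.2700) = 0.5345
adj(I−A) = Cᵀ =
  [ 0.6500   0.2400   0.0600]
  [ 0.0600   0.6800   0.1700]
  [ 0.2700   0.3875   0.7650]
(I − A)⁻¹ = adj(I−A) / det(I−A) ≈
  [   1.2161     0.4490     0.1123]
  [   0.1123     1.2722     0.3181]
  [   0.5051     0.7250     1.4312]
x = (I − A)⁻¹ d = adj(I−A)·d / det(I−A), with det(I−A) = 0.5345:
  x_1 = (0.6500·525 + 0.2400·625 + 0.0600·625) / 0.5345 = 528.75 / 0.5345 ≈ 989.24
  x_2 = (0.0600·525 + 0.6800·625 + 0.1700·625) / 0.5345 = 562.75 / 0.5345 ≈ 1052.85
  x_3 = (0.2700·525 + 0.3875·625 + 0.7650·625) / 0.5345 = 862.0625 / 0.5345 ≈ 1612.84

x_1 = 989.24, x_2 = 1052.85, x_3 = 1612.84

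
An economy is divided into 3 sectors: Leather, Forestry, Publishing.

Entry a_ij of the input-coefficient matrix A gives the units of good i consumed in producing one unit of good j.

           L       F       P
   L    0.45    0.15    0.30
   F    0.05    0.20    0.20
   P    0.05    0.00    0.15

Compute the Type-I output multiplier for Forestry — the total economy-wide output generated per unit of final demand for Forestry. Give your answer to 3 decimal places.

I − A =
  [   0.55    -0.15    -0.30]
  [  -0.05     0.80    -0.20]
  [  -0.05     0.00     0.85]
Cofactors of I−A, C_ij = (−1)^(i+j)·(minor ij) (rows/columns in the sector order above):
  C_11 = (0.80)(0.85) − (-0.20)(0.00) = 0.6800
  C_12 = −[(-0.05)(0.85) − (-0.20)(-0.05)] = 0.0525
  C_13 = (-0.05)(0.00) − (0.80)(-0.05) = 0.0400
  C_21 = −[(-0.15)(0.85) − (-0.30)(0.00)] = 0.1275
  C_22 = (0.55)(0.85) − (-0.30)(-0.05) = 0.4525
  C_23 = −[(0.55)(0.00) − (-0.15)(-0.05)] = 0.0075
  C_31 = (-0.15)(-0.20) − (-0.30)(0.80) = 0.2700
  C_32 = −[(0.55)(-0.20) − (-0.30)(-0.05)] = 0.1250
  C_33 = (0.55)(0.80) − (-0.15)(-0.05) = 0.4325
det(I−A) = Σ_j (I−A)_1j·C_1j = (0.55)(0.6800) + (-0.15)(0.0525) + (-0.30)(0.0400) = 0.354125
adj(I−A) = Cᵀ =
  [ 0.6800   0.1275   0.2700]
  [ 0.0525   0.4525   0.1250]
  [ 0.0400   0.0075   0.4325]
(I − A)⁻¹ = adj(I−A) / det(I−A) ≈
  [   1.9202     0.3600     0.7624]
  [   0.1483     1.2778     0.3530]
  [   0.1130     0.0212     1.2213]
The output multiplier for sector j is the column-j sum of the Leontief inverse (I − A)⁻¹ = adj(I−A) / det(I−A).
Column F of adj(I−A): (0.1275, 0.4525, 0.0075); det(I−A) = 0.354125.
m_F = (0.1275 + 0.4525 + 0.0075) / 0.354125 = 0.5875 / 0.354125 ≈ 1.659.

m_F = 1.659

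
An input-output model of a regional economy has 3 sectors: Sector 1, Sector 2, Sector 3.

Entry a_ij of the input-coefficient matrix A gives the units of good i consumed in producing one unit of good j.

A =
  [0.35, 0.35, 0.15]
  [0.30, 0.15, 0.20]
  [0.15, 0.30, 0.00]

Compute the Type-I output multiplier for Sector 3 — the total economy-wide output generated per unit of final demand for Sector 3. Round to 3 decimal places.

I − A =
  [   0.65    -0.35    -0.15]
  [  -0.30     0.85    -0.20]
  [  -0.15    -0.30     1.00]
Cofactors of I−A, C_ij = (−1)^(i+j)·(minor ij) (rows/columns in the sector order above):
  C_11 = (0.85)(1.00) − (-0.20)(-0.30) = 0.7900
  C_12 = −[(-0.30)(1.00) − (-0.20)(-0.15)] = 0.3300
  C_13 = (-0.30)(-0.30) − (0.85)(-0.15) = 0.2175
  C_21 = −[(-0.35)(1.00) − (-0.15)(-0.30)] = 0.3950
  C_22 = (0.65)(1.00) − (-0.15)(-0.15) = 0.6275
  C_23 = −[(0.65)(-0.30) − (-0.35)(-0.15)] = 0.2475
  C_31 = (-0.35)(-0.20) − (-0.15)(0.85) = 0.1975
  C_32 = −[(0.65)(-0.20) − (-0.15)(-0.30)] = 0.1750
  C_33 = (0.65)(0.85) − (-0.35)(-0.30) = 0.4475
det(I−A) = Σ_j (I−A)_1j·C_1j = (0.65)(0.7900) + (-0.35)(0.3300) + (-0.15)(0.2175) = 0.365375
adj(I−A) = Cᵀ =
  [ 0.7900   0.3950   0.1975]
  [ 0.3300   0.6275   0.1750]
  [ 0.2175   0.2475   0.4475]
(I − A)⁻¹ = adj(I−A) / det(I−A) ≈
  [   2.1622     1.0811     0.5405]
  [   0.9032     1.7174     0.4790]
  [   0.5953     0.6774     1.2248]
The output multiplier for sector j is the column-j sum of the Leontief inverse (I − A)⁻¹ = adj(I−A) / det(I−A).
Column 3 of adj(I−A): (0.1975, 0.1750, 0.4475); det(I−A) = 0.365375.
m_3 = (0.1975 + 0.1750 + 0.4475) / 0.365375 = 0.82 / 0.365375 ≈ 2.244.

m_3 = 2.244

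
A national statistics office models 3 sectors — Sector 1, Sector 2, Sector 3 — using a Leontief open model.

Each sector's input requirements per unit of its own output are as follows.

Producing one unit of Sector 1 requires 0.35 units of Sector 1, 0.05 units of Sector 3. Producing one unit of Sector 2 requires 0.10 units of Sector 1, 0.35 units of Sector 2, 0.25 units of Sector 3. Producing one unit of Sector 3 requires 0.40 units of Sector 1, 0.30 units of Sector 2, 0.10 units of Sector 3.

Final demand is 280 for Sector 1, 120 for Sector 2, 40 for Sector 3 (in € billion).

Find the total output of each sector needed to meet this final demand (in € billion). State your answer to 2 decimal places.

x_1 = 558.99, x_2 = 251.74, x_3 = 145.43

I − A =
  [   0.65    -0.10    -0.40]
  [   0.00     0.65    -0.30]
  [  -0.05    -0.25     0.90]
Cofactors of I−A, C_ij = (−1)^(i+j)·(minor ij) (rows/columns in the sector order above):
  C_11 = (0.65)(0.90) − (-0.30)(-0.25) = 0.5100
  C_12 = −[(0.00)(0.90) − (-0.30)(-0.05)] = 0.0150
  C_13 = (0.00)(-0.25) − (0.65)(-0.05) = 0.0325
  C_21 = −[(-0.10)(0.90) − (-0.40)(-0.25)] = 0.1900
  C_22 = (0.65)(0.90) − (-0.40)(-0.05) = 0.5650
  C_23 = −[(0.65)(-0.25) − (-0.10)(-0.05)] = 0.1675
  C_31 = (-0.10)(-0.30) − (-0.40)(0.65) = 0.2900
  C_32 = −[(0.65)(-0.30) − (-0.40)(0.00)] = 0.1950
  C_33 = (0.65)(0.65) − (-0.10)(0.00) = 0.4225
det(I−A) = Σ_j (I−A)_1j·C_1j = (0.65)(0.5100) + (-0.10)(0.0150) + (-0.40)(0.0325) = 0.3170
adj(I−A) = Cᵀ =
  [ 0.5100   0.1900   0.2900]
  [ 0.0150   0.5650   0.1950]
  [ 0.0325   0.1675   0.4225]
(I − A)⁻¹ = adj(I−A) / det(I−A) ≈
  [   1.6088     0.5994     0.9148]
  [   0.0473     1.7823     0.6151]
  [   0.1025     0.5284     1.3328]
x = (I − A)⁻¹ d = adj(I−A)·d / det(I−A), with det(I−A) = 0.3170:
  x_1 = (0.5100·280 + 0.1900·120 + 0.2900·40) / 0.3170 = 177.20 / 0.3170 ≈ 558.99
  x_2 = (0.0150·280 + 0.5650·120 + 0.1950·40) / 0.3170 = 79.80 / 0.3170 ≈ 251.74
  x_3 = (0.0325·280 + 0.1675·120 + 0.4225·40) / 0.3170 = 46.10 / 0.3170 ≈ 145.43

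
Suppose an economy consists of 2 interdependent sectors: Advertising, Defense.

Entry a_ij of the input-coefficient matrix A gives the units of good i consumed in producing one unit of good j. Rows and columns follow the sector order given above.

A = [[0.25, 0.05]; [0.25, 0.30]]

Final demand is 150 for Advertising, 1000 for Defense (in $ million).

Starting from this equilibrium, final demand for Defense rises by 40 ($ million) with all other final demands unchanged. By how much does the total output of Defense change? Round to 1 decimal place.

I − A =
  [   0.75    -0.05]
  [  -0.25     0.70]
det(I−A) = (0.75)(0.70) − (-0.05)(-0.25) = 0.5125
adj(I−A) = [[0.70, 0.05], [0.25, 0.75]]
(I − A)⁻¹ = adj(I−A) / det(I−A) ≈
  [   1.3659     0.0976]
  [   0.4878     1.4634]
Δx = (I − A)⁻¹ Δd with Δd having +40 in the Defense component and 0 elsewhere.
So Δx_D = L_DD · (+40), where L_DD = adj(I−A)_DD / det(I−A) = 0.75 / 0.5125.
Δx_D = 0.75 × (+40) / 0.5125 = 30.00 / 0.5125 ≈ 58.5.

Δx_D = 58.5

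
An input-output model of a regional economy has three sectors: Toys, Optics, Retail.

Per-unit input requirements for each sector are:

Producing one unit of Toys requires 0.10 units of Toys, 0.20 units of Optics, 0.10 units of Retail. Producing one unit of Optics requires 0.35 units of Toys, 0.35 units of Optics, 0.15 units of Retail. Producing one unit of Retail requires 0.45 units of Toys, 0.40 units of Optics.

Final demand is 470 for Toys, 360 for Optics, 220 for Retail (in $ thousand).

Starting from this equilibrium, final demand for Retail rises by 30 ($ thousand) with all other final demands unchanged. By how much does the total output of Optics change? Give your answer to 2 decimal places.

I − A =
  [   0.90    -0.35    -0.45]
  [  -0.20     0.65    -0.40]
  [  -0.10    -0.15     1.00]
Cofactors of I−A, C_ij = (−1)^(i+j)·(minor ij) (rows/columns in the sector order above):
  C_11 = (0.65)(1.00) − (-0.40)(-0.15) = 0.5900
  C_12 = −[(-0.20)(1.00) − (-0.40)(-0.10)] = 0.2400
  C_13 = (-0.20)(-0.15) − (0.65)(-0.10) = 0.0950
  C_21 = −[(-0.35)(1.00) − (-0.45)(-0.15)] = 0.4175
  C_22 = (0.90)(1.00) − (-0.45)(-0.10) = 0.8550
  C_23 = −[(0.90)(-0.15) − (-0.35)(-0.10)] = 0.1700
  C_31 = (-0.35)(-0.40) − (-0.45)(0.65) = 0.4325
  C_32 = −[(0.90)(-0.40) − (-0.45)(-0.20)] = 0.4500
  C_33 = (0.90)(0.65) − (-0.35)(-0.20) = 0.5150
det(I−A) = Σ_j (I−A)_1j·C_1j = (0.90)(0.5900) + (-0.35)(0.2400) + (-0.45)(0.0950) = 0.40425
adj(I−A) = Cᵀ =
  [ 0.5900   0.4175   0.4325]
  [ 0.2400   0.8550   0.4500]
  [ 0.0950   0.1700   0.5150]
(I − A)⁻¹ = adj(I−A) / det(I−A) ≈
  [   1.4595     1.0328     1.0699]
  [   0.5937     2.1150     1.1132]
  [   0.2350     0.4205     1.2740]
Δx = (I − A)⁻¹ Δd with Δd having +30 in the Retail component and 0 elsewhere.
So Δx_2 = L_23 · (+30), where L_23 = adj(I−A)_23 / det(I−A) = 0.4500 / 0.40425.
Δx_2 = 0.4500 × (+30) / 0.40425 = 13.50 / 0.40425 ≈ 33.40.

Δx_2 = 33.40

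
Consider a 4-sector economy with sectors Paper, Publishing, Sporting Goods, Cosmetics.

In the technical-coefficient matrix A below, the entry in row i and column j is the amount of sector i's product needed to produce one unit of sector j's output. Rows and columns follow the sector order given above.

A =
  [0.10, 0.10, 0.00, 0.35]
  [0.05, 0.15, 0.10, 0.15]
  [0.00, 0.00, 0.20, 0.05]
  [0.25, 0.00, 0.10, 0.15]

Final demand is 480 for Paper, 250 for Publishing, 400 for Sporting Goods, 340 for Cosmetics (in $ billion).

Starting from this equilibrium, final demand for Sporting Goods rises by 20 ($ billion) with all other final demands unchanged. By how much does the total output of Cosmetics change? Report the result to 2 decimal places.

I − A =
  [   0.90    -0.10     0.00    -0.35]
  [  -0.05     0.85    -0.10    -0.15]
  [   0.00     0.00     0.80    -0.05]
  [  -0.25     0.00    -0.10     0.85]
Compute the cofactors C_ij = (−1)^(i+j)·(3×3 minor ij) of I−A; the adjugate is their transpose:
adj(I−A) = Cᵀ =
  [ 0.573750   0.067500   0.039750   0.250500]
  [ 0.065000   0.537500   0.083000   0.126500]
  [ 0.010625   0.001250   0.567875   0.038000]
  [ 0.170000   0.020000   0.078500   0.608000]
det(I−A) = Σ_j (I−A)_1j·C_1j = (0.90)(0.573750) + (-0.10)(0.065000) + (0.00)(0.010625) + (-0.35)(0.170000) = 0.450375
(I − A)⁻¹ = adj(I−A) / det(I−A) ≈
  [   1.2739     0.1499     0.0883     0.5562]
  [   0.1443     1.1934     0.1843     0.2809]
  [   0.0236     0.0028     1.2609     0.0844]
  [   0.3775     0.0444     0.1743     1.3500]
Δx = (I − A)⁻¹ Δd with Δd having +20 in the Sporting Goods component and 0 elsewhere.
So Δx_4 = L_43 · (+20), where L_43 = adj(I−A)_43 / det(I−A) = 0.078500 / 0.450375.
Δx_4 = 0.078500 × (+20) / 0.450375 = 1.57 / 0.450375 ≈ 3.49.

Δx_4 = 3.49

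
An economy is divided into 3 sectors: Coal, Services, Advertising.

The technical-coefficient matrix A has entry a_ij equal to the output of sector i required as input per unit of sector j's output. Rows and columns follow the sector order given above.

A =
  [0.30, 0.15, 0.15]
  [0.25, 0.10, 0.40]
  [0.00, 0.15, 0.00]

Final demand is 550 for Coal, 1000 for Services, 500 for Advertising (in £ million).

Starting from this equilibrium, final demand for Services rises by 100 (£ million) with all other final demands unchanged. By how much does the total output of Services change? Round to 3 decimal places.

Δx_2 = 128.470

I − A =
  [   0.70    -0.15    -0.15]
  [  -0.25     0.90    -0.40]
  [   0.00    -0.15     1.00]
Cofactors of I−A, C_ij = (−1)^(i+j)·(minor ij) (rows/columns in the sector order above):
  C_11 = (0.90)(1.00) − (-0.40)(-0.15) = 0.8400
  C_12 = −[(-0.25)(1.00) − (-0.40)(0.00)] = 0.2500
  C_13 = (-0.25)(-0.15) − (0.90)(0.00) = 0.0375
  C_21 = −[(-0.15)(1.00) − (-0.15)(-0.15)] = 0.1725
  C_22 = (0.70)(1.00) − (-0.15)(0.00) = 0.7000
  C_23 = −[(0.70)(-0.15) − (-0.15)(0.00)] = 0.1050
  C_31 = (-0.15)(-0.40) − (-0.15)(0.90) = 0.1950
  C_32 = −[(0.70)(-0.40) − (-0.15)(-0.25)] = 0.3175
  C_33 = (0.70)(0.90) − (-0.15)(-0.25) = 0.5925
det(I−A) = Σ_j (I−A)_1j·C_1j = (0.70)(0.8400) + (-0.15)(0.2500) + (-0.15)(0.0375) = 0.544875
adj(I−A) = Cᵀ =
  [ 0.8400   0.1725   0.1950]
  [ 0.2500   0.7000   0.3175]
  [ 0.0375   0.1050   0.5925]
(I − A)⁻¹ = adj(I−A) / det(I−A) ≈
  [   1.5416     0.3166     0.3579]
  [   0.4588     1.2847     0.5827]
  [   0.0688     0.1927     1.0874]
Δx = (I − A)⁻¹ Δd with Δd having +100 in the Services component and 0 elsewhere.
So Δx_2 = L_22 · (+100), where L_22 = adj(I−A)_22 / det(I−A) = 0.7000 / 0.544875.
Δx_2 = 0.7000 × (+100) / 0.544875 = 70.00 / 0.544875 ≈ 128.470.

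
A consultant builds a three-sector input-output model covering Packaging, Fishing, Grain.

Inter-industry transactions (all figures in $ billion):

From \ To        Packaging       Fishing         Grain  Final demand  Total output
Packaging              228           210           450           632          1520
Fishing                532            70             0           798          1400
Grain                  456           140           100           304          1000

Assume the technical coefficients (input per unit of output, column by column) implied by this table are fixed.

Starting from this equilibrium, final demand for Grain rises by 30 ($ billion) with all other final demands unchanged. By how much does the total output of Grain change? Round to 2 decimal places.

Technical coefficients a_ij = z_ij / X_j:
  a_11 = 228/1520 = 0.15, a_21 = 532/1520 = 0.35, a_31 = 456/1520 = 0.30
  a_12 = 210/1400 = 0.15, a_22 = 70/1400 = 0.05, a_32 = 140/1400 = 0.10
  a_13 = 450/1000 = 0.45, a_23 = 0/1000 = 0.00, a_33 = 100/1000 = 0.10
I − A =
  [   0.85    -0.15    -0.45]
  [  -0.35     0.95     0.00]
  [  -0.30    -0.10     0.90]
Cofactors of I−A, C_ij = (−1)^(i+j)·(minor ij) (rows/columns in the sector order above):
  C_11 = (0.95)(0.90) − (0.00)(-0.10) = 0.8550
  C_12 = −[(-0.35)(0.90) − (0.00)(-0.30)] = 0.3150
  C_13 = (-0.35)(-0.10) − (0.95)(-0.30) = 0.3200
  C_21 = −[(-0.15)(0.90) − (-0.45)(-0.10)] = 0.1800
  C_22 = (0.85)(0.90) − (-0.45)(-0.30) = 0.6300
  C_23 = −[(0.85)(-0.10) − (-0.15)(-0.30)] = 0.1300
  C_31 = (-0.15)(0.00) − (-0.45)(0.95) = 0.4275
  C_32 = −[(0.85)(0.00) − (-0.45)(-0.35)] = 0.1575
  C_33 = (0.85)(0.95) − (-0.15)(-0.35) = 0.7550
det(I−A) = Σ_j (I−A)_1j·C_1j = (0.85)(0.8550) + (-0.15)(0.3150) + (-0.45)(0.3200) = 0.5355
adj(I−A) = Cᵀ =
  [ 0.8550   0.1800   0.4275]
  [ 0.3150   0.6300   0.1575]
  [ 0.3200   0.1300   0.7550]
(I − A)⁻¹ = adj(I−A) / det(I−A) ≈
  [   1.5966     0.3361     0.7983]
  [   0.5882     1.1765     0.2941]
  [   0.5976     0.2428     1.4099]
Δx = (I − A)⁻¹ Δd with Δd having +30 in the Grain component and 0 elsewhere.
So Δx_3 = L_33 · (+30), where L_33 = adj(I−A)_33 / det(I−A) = 0.7550 / 0.5355.
Δx_3 = 0.7550 × (+30) / 0.5355 = 22.65 / 0.5355 ≈ 42.30.

Δx_3 = 42.30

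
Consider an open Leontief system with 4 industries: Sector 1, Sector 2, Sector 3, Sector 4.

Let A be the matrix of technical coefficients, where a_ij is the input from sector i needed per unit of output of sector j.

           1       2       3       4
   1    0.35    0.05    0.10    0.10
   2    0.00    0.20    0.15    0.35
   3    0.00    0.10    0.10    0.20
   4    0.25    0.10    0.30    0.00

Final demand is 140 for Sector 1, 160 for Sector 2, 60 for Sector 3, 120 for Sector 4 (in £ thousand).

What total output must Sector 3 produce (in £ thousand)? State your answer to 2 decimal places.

x_3 = 169.51

I − A =
  [   0.65    -0.05    -0.10    -0.10]
  [   0.00     0.80    -0.15    -0.35]
  [   0.00    -0.10     0.90    -0.20]
  [  -0.25    -0.10    -0.30     1.00]
Compute the cofactors C_ij = (−1)^(i+j)·(3×3 minor ij) of I−A; the adjugate is their transpose:
adj(I−A) = Cᵀ =
  [ 0.612000   0.066000   0.114750   0.107250]
  [ 0.086250   0.518500   0.170750   0.224250]
  [ 0.048750   0.078000   0.472875   0.126750]
  [ 0.176250   0.091750   0.187625   0.458250]
det(I−A) = Σ_j (I−A)_1j·C_1j = (0.65)(0.612000) + (-0.05)(0.086250) + (-0.10)(0.048750) + (-0.10)(0.176250) = 0.3709875
(I − A)⁻¹ = adj(I−A) / det(I−A) ≈
  [   1.6497     0.1779     0.3093     0.2891]
  [   0.2325     1.3976     0.4603     0.6045]
  [   0.1314     0.2102     1.2746     0.3417]
  [   0.4751     0.2473     0.5057     1.2352]
x = (I − A)⁻¹ d = adj(I−A)·d / det(I−A), with det(I−A) = 0.3709875:
  x_1 = (0.612000·140 + 0.066000·160 + 0.114750·60 + 0.107250·120) / 0.3709875 = 115.995 / 0.3709875 ≈ 312.67
  x_2 = (0.086250·140 + 0.518500·160 + 0.170750·60 + 0.224250·120) / 0.3709875 = 132.19 / 0.3709875 ≈ 356.32
  x_3 = (0.048750·140 + 0.078000·160 + 0.472875·60 + 0.126750·120) / 0.3709875 = 62.8875 / 0.3709875 ≈ 169.51
  x_4 = (0.176250·140 + 0.091750·160 + 0.187625·60 + 0.458250·120) / 0.3709875 = 105.6025 / 0.3709875 ≈ 284.65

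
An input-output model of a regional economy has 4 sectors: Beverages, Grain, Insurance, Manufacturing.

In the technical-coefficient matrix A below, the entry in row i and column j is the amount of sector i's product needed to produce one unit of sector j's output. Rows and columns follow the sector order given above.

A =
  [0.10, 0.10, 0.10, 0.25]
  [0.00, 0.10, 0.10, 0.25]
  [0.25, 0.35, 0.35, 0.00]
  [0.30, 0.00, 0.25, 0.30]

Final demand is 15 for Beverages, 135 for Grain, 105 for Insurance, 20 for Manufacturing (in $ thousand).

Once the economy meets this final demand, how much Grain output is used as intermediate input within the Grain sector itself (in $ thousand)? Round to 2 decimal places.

I − A =
  [   0.90    -0.10    -0.10    -0.25]
  [   0.00     0.90    -0.10    -0.25]
  [  -0.25    -0.35     0.65     0.00]
  [  -0.30     0.00    -0.25     0.70]
Compute the cofactors C_ij = (−1)^(i+j)·(3×3 minor ij) of I−A; the adjugate is their transpose:
adj(I−A) = Cᵀ =
  [ 0.363125   0.091875   0.132500   0.162500]
  [ 0.081875   0.327625   0.119250   0.146250]
  [ 0.183750   0.211750   0.492000   0.141250]
  [ 0.221250   0.115000   0.232500   0.470000]
det(I−A) = Σ_j (I−A)_1j·C_1j = (0.90)(0.363125) + (-0.10)(0.081875) + (-0.10)(0.183750) + (-0.25)(0.221250) = 0.2449375
(I − A)⁻¹ = adj(I−A) / det(I−A) ≈
  [   1.4825     0.3751     0.5410     0.6634]
  [   0.3343     1.3376     0.4869     0.5971]
  [   0.7502     0.8645     2.0087     0.5767]
  [   0.9033     0.4695     0.9492     1.9189]
First solve x = (I − A)⁻¹ d = adj(I−A)·d / det(I−A); in particular x_G = (0.081875·15 + 0.327625·135 + 0.119250·105 + 0.146250·20) / 0.2449375 = 60.90375 / 0.2449375 ≈ 248.6502.
Intermediate flow from G to G: z_GG = a_GG · x_G = 0.10 × 60.90375 / 0.2449375 = 6.090375 / 0.2449375 ≈ 24.87.

z_GG = 24.87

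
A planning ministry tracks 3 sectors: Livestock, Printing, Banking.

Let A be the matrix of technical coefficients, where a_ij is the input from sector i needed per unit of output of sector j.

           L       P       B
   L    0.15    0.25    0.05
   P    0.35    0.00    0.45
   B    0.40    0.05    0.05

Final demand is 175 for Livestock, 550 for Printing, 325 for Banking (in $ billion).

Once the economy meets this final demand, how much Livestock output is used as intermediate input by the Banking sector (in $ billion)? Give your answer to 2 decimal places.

z_LB = 31.22

I − A =
  [   0.85    -0.25    -0.05]
  [  -0.35     1.00    -0.45]
  [  -0.40    -0.05     0.95]
Cofactors of I−A, C_ij = (−1)^(i+j)·(minor ij) (rows/columns in the sector order above):
  C_11 = (1.00)(0.95) − (-0.45)(-0.05) = 0.9275
  C_12 = −[(-0.35)(0.95) − (-0.45)(-0.40)] = 0.5125
  C_13 = (-0.35)(-0.05) − (1.00)(-0.40) = 0.4175
  C_21 = −[(-0.25)(0.95) − (-0.05)(-0.05)] = 0.2400
  C_22 = (0.85)(0.95) − (-0.05)(-0.40) = 0.7875
  C_23 = −[(0.85)(-0.05) − (-0.25)(-0.40)] = 0.1425
  C_31 = (-0.25)(-0.45) − (-0.05)(1.00) = 0.1625
  C_32 = −[(0.85)(-0.45) − (-0.05)(-0.35)] = 0.4000
  C_33 = (0.85)(1.00) − (-0.25)(-0.35) = 0.7625
det(I−A) = Σ_j (I−A)_1j·C_1j = (0.85)(0.9275) + (-0.25)(0.5125) + (-0.05)(0.4175) = 0.639375
adj(I−A) = Cᵀ =
  [ 0.9275   0.2400   0.1625]
  [ 0.5125   0.7875   0.4000]
  [ 0.4175   0.1425   0.7625]
(I − A)⁻¹ = adj(I−A) / det(I−A) ≈
  [   1.4506     0.3754     0.2542]
  [   0.8016     1.2317     0.6256]
  [   0.6530     0.2229     1.1926]
First solve x = (I − A)⁻¹ d = adj(I−A)·d / det(I−A); in particular x_B = (0.4175·175 + 0.1425·550 + 0.7625·325) / 0.639375 = 399.25 / 0.639375 ≈ 624.4379.
Intermediate flow from L to B: z_LB = a_LB · x_B = 0.05 × 399.25 / 0.639375 = 19.9625 / 0.639375 ≈ 31.22.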